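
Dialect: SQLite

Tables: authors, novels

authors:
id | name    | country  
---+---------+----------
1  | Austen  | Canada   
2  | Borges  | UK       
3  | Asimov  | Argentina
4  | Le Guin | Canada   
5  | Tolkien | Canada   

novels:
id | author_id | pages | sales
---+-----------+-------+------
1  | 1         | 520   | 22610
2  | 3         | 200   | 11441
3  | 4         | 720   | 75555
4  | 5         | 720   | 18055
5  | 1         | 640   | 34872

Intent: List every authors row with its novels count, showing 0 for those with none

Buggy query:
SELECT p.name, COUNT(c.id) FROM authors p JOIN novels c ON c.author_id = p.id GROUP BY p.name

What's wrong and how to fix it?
Bug: An inner join excludes parents with zero children

Fix: Use LEFT JOIN so parents without children still appear (COUNT(c.id) gives 0)

Corrected query:
SELECT p.name, COUNT(c.id) FROM authors p LEFT JOIN novels c ON c.author_id = p.id GROUP BY p.name

Result:
name    | COUNT(c.id)
--------+------------
Asimov  | 1          
Austen  | 2          
Borges  | 0          
Le Guin | 1          
Tolkien | 1          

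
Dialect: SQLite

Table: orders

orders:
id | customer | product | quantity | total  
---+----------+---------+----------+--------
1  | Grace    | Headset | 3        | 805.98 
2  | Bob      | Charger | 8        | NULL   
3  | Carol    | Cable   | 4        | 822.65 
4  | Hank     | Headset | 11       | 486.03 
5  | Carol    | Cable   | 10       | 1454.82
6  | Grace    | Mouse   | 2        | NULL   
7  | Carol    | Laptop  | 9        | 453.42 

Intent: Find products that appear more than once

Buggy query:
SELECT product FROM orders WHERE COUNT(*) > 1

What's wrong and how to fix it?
Bug: WHERE can't reference COUNT(*); aggregates are computed after WHERE

Fix: Group first, then use HAVING for the count condition

Corrected query:
SELECT product FROM orders GROUP BY product HAVING COUNT(*) > 1

Result:
product
-------
Cable  
Headset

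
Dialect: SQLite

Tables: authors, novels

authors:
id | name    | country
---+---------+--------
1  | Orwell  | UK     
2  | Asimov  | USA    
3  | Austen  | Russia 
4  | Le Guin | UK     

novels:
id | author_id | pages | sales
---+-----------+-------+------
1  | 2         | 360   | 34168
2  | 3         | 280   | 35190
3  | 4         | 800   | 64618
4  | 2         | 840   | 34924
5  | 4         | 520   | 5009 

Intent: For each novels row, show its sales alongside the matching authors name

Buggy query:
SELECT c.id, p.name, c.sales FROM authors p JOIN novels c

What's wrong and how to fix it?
Bug: JOIN with no ON clause produces a cartesian product; every novels row pairs with every authors row

Fix: Add ON c.author_id = p.id to the JOIN

Corrected query:
SELECT c.id, p.name, c.sales FROM authors p JOIN novels c ON c.author_id = p.id

Result:
id | name    | sales
---+---------+------
1  | Asimov  | 34168
2  | Austen  | 35190
3  | Le Guin | 64618
4  | Asimov  | 34924
5  | Le Guin | 5009 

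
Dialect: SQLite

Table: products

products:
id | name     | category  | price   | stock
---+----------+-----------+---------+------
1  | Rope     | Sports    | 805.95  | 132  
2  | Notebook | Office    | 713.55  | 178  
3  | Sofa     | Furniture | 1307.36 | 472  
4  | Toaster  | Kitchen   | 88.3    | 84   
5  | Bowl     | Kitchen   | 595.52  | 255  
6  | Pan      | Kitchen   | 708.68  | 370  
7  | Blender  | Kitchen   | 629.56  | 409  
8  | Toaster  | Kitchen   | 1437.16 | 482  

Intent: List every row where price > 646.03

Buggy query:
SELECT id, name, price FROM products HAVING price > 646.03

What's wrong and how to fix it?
Bug: HAVING filters the output of aggregation, but this query has no GROUP BY and no aggregate functions, so SQLite rejects it (HAVING clause on a non-aggregate query); the condition here is per row

Fix: Use WHERE for row-level filtering

Corrected query:
SELECT id, name, price FROM products WHERE price > 646.03

Result:
id | name     | price  
---+----------+--------
1  | Rope     | 805.95 
2  | Notebook | 713.55 
3  | Sofa     | 1307.36
6  | Pan      | 708.68 
8  | Toaster  | 1437.16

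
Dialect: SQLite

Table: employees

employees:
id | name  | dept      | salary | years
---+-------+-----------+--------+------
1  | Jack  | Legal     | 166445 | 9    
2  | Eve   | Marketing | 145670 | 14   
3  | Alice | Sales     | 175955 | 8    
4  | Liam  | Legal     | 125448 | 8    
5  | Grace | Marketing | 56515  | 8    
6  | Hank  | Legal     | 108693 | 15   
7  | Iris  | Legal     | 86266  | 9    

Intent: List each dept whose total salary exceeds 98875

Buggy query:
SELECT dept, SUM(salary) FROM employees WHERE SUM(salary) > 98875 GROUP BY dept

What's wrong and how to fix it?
Bug: WHERE runs before GROUP BY, so aggregates aren't available there

Fix: Use HAVING (which filters groups after aggregation) instead of WHERE

Corrected query:
SELECT dept, SUM(salary) FROM employees GROUP BY dept HAVING SUM(salary) > 98875

Result:
dept      | SUM(salary)
----------+------------
Legal     | 486852     
Marketing | 202185     
Sales     | 175955     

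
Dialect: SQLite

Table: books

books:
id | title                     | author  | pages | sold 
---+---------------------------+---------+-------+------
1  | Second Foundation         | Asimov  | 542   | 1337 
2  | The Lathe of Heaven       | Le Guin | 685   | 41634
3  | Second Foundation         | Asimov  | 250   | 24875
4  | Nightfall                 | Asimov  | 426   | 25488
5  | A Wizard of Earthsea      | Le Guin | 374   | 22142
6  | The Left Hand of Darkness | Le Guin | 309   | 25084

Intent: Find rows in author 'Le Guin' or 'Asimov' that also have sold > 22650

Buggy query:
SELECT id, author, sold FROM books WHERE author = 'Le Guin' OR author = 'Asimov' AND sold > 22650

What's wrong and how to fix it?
Bug: AND binds tighter than OR, so this parses as author = 'Le Guin' OR (author = 'Asimov' AND sold > 22650)

Fix: Add parentheses around the OR so the AND applies to both alternatives

Corrected query:
SELECT id, author, sold FROM books WHERE (author = 'Le Guin' OR author = 'Asimov') AND sold > 22650

Result:
id | author  | sold 
---+---------+------
2  | Le Guin | 41634
3  | Asimov  | 24875
4  | Asimov  | 25488
6  | Le Guin | 25084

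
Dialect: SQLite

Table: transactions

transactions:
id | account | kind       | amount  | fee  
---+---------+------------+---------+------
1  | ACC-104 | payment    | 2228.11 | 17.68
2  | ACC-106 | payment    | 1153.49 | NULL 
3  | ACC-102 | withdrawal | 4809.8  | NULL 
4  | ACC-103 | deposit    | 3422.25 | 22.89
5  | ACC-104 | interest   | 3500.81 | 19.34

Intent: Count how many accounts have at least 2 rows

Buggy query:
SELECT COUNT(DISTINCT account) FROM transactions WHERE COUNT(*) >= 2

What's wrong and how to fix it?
Bug: COUNT(*) cannot appear in WHERE; the per-group count doesn't exist yet

Fix: Group first with HAVING COUNT(*) >= 2, then COUNT the resulting groups

Corrected query:
SELECT COUNT(*) FROM (SELECT account FROM transactions GROUP BY account HAVING COUNT(*) >= 2)

Result:
COUNT(*)
--------
1       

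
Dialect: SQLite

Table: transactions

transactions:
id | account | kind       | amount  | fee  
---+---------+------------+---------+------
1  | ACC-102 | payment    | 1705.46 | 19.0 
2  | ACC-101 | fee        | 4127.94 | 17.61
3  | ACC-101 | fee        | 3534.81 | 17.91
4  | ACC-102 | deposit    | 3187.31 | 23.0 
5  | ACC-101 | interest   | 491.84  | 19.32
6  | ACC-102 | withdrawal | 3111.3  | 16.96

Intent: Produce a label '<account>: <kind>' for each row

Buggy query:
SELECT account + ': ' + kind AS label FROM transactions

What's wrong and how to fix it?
Bug: SQLite uses || for string concatenation; + coerces text to numbers (yielding 0)

Fix: Replace + with || to concatenate text

Corrected query:
SELECT account || ': ' || kind AS label FROM transactions

Result:
label              
-------------------
ACC-102: payment   
ACC-101: fee       
ACC-101: fee       
ACC-102: deposit   
ACC-101: interest  
ACC-102: withdrawal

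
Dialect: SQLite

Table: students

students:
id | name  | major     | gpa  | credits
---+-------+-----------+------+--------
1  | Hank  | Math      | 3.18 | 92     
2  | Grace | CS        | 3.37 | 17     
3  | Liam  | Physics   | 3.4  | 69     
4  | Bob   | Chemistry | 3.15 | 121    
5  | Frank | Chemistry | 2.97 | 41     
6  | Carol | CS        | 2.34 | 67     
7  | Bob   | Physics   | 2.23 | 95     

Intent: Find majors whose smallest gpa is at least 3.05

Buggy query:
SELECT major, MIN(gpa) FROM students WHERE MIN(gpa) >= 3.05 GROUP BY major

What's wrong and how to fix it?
Bug: MIN() in WHERE is a misuse of aggregate

Fix: Use HAVING for the per-group MIN condition

Corrected query:
SELECT major, MIN(gpa) FROM students GROUP BY major HAVING MIN(gpa) >= 3.05

Result:
major | MIN(gpa)
------+---------
Math  | 3.18    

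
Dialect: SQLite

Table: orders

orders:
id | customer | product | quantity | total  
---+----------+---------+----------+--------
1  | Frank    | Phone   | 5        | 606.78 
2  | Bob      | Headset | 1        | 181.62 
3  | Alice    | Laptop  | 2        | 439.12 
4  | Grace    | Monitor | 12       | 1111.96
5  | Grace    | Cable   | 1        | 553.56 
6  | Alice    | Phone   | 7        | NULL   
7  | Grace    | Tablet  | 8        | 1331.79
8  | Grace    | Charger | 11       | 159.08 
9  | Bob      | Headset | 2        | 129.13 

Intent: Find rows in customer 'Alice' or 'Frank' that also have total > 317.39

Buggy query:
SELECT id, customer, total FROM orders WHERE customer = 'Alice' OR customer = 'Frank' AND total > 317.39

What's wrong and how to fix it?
Bug: Without parentheses, AND is evaluated before OR, so the total filter only applies to the 'Frank' branch

Fix: Group the OR with parentheses (or use IN), then AND the threshold

Corrected query:
SELECT id, customer, total FROM orders WHERE (customer = 'Alice' OR customer = 'Frank') AND total > 317.39

Result:
id | customer | total 
---+----------+-------
1  | Frank    | 606.78
3  | Alice    | 439.12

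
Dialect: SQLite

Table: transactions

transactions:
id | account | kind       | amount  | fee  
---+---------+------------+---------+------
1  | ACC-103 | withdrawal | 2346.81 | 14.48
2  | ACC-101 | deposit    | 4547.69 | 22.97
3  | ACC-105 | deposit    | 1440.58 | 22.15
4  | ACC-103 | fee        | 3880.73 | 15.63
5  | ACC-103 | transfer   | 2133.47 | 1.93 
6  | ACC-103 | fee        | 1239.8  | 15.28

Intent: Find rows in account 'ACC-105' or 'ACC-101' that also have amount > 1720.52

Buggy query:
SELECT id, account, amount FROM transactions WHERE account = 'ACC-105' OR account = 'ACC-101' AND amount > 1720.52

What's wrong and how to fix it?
Bug: AND binds tighter than OR, so this parses as account = 'ACC-105' OR (account = 'ACC-101' AND amount > 1720.52)

Fix: Group the OR with parentheses (or use IN), then AND the threshold

Corrected query:
SELECT id, account, amount FROM transactions WHERE (account = 'ACC-105' OR account = 'ACC-101') AND amount > 1720.52

Result:
id | account | amount 
---+---------+--------
2  | ACC-101 | 4547.69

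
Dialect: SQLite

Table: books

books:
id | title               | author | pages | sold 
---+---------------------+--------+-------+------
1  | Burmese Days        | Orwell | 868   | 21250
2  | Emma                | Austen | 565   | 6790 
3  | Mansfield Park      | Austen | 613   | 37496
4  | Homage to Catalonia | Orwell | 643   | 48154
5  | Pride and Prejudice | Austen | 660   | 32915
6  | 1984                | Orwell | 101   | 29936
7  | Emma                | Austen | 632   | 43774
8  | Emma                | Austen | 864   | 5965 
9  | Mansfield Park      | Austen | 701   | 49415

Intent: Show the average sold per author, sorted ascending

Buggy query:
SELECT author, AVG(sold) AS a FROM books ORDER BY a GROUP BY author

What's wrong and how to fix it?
Bug: GROUP BY must precede ORDER BY

Fix: Reorder: SELECT … FROM … GROUP BY … ORDER BY …

Corrected query:
SELECT author, AVG(sold) AS a FROM books GROUP BY author ORDER BY a

Result:
author | a           
-------+-------------
Austen | 29392.5     
Orwell | 33113.333333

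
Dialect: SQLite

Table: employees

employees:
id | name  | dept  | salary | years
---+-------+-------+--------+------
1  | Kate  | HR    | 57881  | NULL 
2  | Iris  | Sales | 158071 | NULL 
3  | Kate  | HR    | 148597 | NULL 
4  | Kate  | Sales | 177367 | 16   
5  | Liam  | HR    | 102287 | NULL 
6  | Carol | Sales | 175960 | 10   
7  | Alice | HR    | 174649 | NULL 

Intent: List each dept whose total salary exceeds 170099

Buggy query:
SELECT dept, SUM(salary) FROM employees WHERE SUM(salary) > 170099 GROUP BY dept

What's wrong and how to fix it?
Bug: WHERE runs before GROUP BY, so aggregates aren't available there

Fix: Use HAVING (which filters groups after aggregation) instead of WHERE

Corrected query:
SELECT dept, SUM(salary) FROM employees GROUP BY dept HAVING SUM(salary) > 170099

Result:
dept  | SUM(salary)
------+------------
HR    | 483414     
Sales | 511398     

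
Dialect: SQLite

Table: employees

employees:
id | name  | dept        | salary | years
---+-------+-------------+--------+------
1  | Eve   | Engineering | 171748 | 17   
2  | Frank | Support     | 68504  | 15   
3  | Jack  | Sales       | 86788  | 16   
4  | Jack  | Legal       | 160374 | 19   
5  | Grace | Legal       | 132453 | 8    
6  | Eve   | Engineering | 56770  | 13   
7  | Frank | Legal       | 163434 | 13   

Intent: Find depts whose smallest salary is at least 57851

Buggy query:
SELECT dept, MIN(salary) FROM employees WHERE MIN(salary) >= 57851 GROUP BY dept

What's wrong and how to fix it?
Bug: Aggregates like MIN are computed per group after WHERE runs

Fix: Use HAVING for the per-group MIN condition

Corrected query:
SELECT dept, MIN(salary) FROM employees GROUP BY dept HAVING MIN(salary) >= 57851

Result:
dept    | MIN(salary)
--------+------------
Legal   | 132453     
Sales   | 86788      
Support | 68504      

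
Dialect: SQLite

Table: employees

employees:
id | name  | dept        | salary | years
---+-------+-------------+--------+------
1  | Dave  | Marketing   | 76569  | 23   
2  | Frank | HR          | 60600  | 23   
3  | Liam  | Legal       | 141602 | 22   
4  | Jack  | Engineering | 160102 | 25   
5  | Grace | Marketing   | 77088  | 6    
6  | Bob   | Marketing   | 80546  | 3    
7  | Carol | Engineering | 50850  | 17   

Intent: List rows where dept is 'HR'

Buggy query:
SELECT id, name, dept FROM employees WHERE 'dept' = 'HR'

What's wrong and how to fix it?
Bug: 'dept' in single quotes is a string literal, not the column; the comparison is literal-vs-literal and never true

Fix: Remove the quotes around the column name (or use double quotes for an identifier)

Corrected query:
SELECT id, name, dept FROM employees WHERE dept = 'HR'

Result:
id | name  | dept
---+-------+-----
2  | Frank | HR  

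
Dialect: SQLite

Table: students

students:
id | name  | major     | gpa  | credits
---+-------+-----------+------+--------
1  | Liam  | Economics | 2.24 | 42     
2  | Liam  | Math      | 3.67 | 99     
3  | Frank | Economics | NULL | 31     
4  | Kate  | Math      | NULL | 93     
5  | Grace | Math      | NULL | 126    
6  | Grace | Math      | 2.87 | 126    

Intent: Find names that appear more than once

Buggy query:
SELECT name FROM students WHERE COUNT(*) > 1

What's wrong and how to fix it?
Bug: WHERE can't reference COUNT(*); aggregates are computed after WHERE

Fix: Group first, then use HAVING for the count condition

Corrected query:
SELECT name FROM students GROUP BY name HAVING COUNT(*) > 1

Result:
name 
-----
Grace
Liam 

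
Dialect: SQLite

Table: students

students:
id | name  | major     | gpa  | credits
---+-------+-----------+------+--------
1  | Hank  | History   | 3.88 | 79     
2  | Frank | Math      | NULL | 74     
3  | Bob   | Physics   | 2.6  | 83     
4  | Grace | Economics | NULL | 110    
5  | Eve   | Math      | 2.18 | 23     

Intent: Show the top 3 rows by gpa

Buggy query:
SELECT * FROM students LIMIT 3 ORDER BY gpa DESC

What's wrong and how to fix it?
Bug: ORDER BY cannot follow LIMIT; LIMIT is the final clause

Fix: Swap the clauses: ORDER BY first, then LIMIT

Corrected query:
SELECT * FROM students ORDER BY gpa DESC LIMIT 3

Result:
id | name | major   | gpa  | credits
---+------+---------+------+--------
1  | Hank | History | 3.88 | 79     
3  | Bob  | Physics | 2.6  | 83     
5  | Eve  | Math    | 2.18 | 23     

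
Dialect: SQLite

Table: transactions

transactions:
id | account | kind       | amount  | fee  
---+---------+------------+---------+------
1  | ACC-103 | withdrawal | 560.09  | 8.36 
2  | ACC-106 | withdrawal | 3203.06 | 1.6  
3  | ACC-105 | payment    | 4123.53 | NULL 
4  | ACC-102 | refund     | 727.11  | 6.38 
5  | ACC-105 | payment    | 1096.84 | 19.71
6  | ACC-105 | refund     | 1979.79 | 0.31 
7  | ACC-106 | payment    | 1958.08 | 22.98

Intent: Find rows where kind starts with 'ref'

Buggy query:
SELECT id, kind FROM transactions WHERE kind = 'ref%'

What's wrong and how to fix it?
Bug: Wildcards only work with LIKE; '=' treats '%' as a literal character

Fix: Use LIKE for wildcard pattern matching

Corrected query:
SELECT id, kind FROM transactions WHERE kind LIKE 'ref%'

Result:
id | kind  
---+-------
4  | refund
6  | refund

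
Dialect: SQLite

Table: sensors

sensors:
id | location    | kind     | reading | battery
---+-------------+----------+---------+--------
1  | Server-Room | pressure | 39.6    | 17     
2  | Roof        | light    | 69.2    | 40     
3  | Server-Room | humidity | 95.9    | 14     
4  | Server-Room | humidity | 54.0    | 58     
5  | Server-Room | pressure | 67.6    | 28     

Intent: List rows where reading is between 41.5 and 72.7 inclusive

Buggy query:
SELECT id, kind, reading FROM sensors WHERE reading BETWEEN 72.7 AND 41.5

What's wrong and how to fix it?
Bug: The bounds are reversed; BETWEEN a AND b requires a <= b to match anything

Fix: Swap the bounds so the smaller value comes first

Corrected query:
SELECT id, kind, reading FROM sensors WHERE reading BETWEEN 41.5 AND 72.7

Result:
id | kind     | reading
---+----------+--------
2  | light    | 69.2   
4  | humidity | 54     
5  | pressure | 67.6   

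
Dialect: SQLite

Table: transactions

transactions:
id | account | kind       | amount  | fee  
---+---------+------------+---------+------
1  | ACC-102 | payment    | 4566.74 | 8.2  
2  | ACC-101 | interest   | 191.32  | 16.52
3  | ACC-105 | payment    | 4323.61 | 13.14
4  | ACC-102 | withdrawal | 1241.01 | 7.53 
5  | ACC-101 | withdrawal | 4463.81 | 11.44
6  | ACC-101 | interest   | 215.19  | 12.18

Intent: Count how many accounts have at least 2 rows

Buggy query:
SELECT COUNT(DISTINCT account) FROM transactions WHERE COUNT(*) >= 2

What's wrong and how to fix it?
Bug: WHERE filters individual rows, not groups, so a group-level COUNT is invalid there

Fix: Group first with HAVING COUNT(*) >= 2, then COUNT the resulting groups

Corrected query:
SELECT COUNT(*) FROM (SELECT account FROM transactions GROUP BY account HAVING COUNT(*) >= 2)

Result:
COUNT(*)
--------
2       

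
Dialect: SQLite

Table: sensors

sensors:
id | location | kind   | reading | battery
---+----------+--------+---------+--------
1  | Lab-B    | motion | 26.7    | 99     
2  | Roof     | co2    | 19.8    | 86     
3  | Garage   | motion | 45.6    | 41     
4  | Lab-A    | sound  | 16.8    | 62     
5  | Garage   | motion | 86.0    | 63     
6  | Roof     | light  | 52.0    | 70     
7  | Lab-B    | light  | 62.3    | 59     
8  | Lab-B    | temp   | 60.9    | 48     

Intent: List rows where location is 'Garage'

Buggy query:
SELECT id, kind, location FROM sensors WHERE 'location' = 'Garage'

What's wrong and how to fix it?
Bug: 'location' in single quotes is a string literal, not the column; the comparison is literal-vs-literal and never true

Fix: Reference the column as location without single quotes

Corrected query:
SELECT id, kind, location FROM sensors WHERE location = 'Garage'

Result:
id | kind   | location
---+--------+---------
3  | motion | Garage  
5  | motion | Garage  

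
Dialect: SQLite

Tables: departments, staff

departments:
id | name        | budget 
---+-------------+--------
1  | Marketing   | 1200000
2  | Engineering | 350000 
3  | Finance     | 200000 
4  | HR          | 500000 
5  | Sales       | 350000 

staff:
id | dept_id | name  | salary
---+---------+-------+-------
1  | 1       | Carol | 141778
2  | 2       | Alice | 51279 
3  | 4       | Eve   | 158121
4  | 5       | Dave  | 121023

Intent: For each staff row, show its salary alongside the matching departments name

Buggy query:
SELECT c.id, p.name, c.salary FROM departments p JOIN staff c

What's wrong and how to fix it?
Bug: Missing join condition: each staff row is matched to all departments rows instead of just its own

Fix: Specify the join condition linking the foreign key to the parent id

Corrected query:
SELECT c.id, p.name, c.salary FROM departments p JOIN staff c ON c.dept_id = p.id

Result:
id | name        | salary
---+-------------+-------
1  | Marketing   | 141778
2  | Engineering | 51279 
3  | HR          | 158121
4  | Sales       | 121023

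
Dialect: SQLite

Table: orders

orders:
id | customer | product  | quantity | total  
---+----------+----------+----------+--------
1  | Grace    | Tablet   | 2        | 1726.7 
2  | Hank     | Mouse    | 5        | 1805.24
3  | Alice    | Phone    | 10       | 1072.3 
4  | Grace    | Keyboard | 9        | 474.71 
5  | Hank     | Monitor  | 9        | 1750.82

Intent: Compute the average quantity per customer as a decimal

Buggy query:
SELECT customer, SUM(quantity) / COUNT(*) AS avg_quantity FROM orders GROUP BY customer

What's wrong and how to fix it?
Bug: Both operands are integers, so '/' performs integer division and truncates

Fix: Multiply by 1.0 (or CAST to REAL) to force floating-point division

Corrected query:
SELECT customer, SUM(quantity) * 1.0 / COUNT(*) AS avg_quantity FROM orders GROUP BY customer

Result:
customer | avg_quantity
---------+-------------
Alice    | 10          
Grace    | 5.5         
Hank     | 7           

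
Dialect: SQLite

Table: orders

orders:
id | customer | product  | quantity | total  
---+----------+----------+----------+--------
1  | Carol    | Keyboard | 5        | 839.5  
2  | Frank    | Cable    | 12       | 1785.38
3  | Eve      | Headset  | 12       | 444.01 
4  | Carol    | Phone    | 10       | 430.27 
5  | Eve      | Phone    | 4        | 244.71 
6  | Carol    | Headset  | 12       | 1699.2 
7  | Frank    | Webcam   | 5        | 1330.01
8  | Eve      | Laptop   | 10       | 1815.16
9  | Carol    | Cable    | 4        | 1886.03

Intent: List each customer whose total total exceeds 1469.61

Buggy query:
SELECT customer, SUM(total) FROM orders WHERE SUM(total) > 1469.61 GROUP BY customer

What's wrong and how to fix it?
Bug: WHERE runs before GROUP BY, so aggregates aren't available there

Fix: Use HAVING (which filters groups after aggregation) instead of WHERE

Corrected query:
SELECT customer, SUM(total) FROM orders GROUP BY customer HAVING SUM(total) > 1469.61

Result:
customer | SUM(total)
---------+-----------
Carol    | 4855      
Eve      | 2503.88   
Frank    | 3115.39   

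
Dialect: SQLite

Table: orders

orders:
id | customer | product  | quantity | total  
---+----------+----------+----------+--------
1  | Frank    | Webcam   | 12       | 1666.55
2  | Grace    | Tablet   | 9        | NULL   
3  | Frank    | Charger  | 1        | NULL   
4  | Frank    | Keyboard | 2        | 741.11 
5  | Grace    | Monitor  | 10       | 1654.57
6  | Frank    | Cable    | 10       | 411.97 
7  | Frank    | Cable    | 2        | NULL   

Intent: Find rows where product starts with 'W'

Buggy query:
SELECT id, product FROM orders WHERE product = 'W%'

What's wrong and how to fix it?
Bug: Wildcards only work with LIKE; '=' treats '%' as a literal character

Fix: Use LIKE for wildcard pattern matching

Corrected query:
SELECT id, product FROM orders WHERE product LIKE 'W%'

Result:
id | product
---+--------
1  | Webcam 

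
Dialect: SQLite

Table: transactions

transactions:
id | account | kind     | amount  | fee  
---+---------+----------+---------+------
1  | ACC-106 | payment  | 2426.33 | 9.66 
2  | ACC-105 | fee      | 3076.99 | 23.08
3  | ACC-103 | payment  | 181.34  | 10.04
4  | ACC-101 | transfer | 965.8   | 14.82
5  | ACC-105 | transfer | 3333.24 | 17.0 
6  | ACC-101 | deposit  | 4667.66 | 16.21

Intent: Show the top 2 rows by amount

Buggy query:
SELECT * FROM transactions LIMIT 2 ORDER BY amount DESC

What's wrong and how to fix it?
Bug: LIMIT must come after ORDER BY

Fix: Swap the clauses: ORDER BY first, then LIMIT

Corrected query:
SELECT * FROM transactions ORDER BY amount DESC LIMIT 2

Result:
id | account | kind     | amount  | fee  
---+---------+----------+---------+------
6  | ACC-101 | deposit  | 4667.66 | 16.21
5  | ACC-105 | transfer | 3333.24 | 17   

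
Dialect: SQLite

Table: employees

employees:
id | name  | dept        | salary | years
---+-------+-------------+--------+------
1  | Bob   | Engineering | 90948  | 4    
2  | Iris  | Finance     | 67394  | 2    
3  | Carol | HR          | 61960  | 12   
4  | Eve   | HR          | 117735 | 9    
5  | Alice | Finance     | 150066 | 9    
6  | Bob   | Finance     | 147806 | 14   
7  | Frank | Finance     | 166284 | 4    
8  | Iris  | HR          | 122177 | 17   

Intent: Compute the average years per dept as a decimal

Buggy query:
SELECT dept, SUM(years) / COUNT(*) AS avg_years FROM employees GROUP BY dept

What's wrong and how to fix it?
Bug: SUM(years) and COUNT(*) are both integers; the division truncates the fractional part

Fix: Multiply by 1.0 (or CAST to REAL) to force floating-point division

Corrected query:
SELECT dept, SUM(years) * 1.0 / COUNT(*) AS avg_years FROM employees GROUP BY dept

Result:
dept        | avg_years
------------+----------
Engineering | 4        
Finance     | 7.25     
HR          | 12.666667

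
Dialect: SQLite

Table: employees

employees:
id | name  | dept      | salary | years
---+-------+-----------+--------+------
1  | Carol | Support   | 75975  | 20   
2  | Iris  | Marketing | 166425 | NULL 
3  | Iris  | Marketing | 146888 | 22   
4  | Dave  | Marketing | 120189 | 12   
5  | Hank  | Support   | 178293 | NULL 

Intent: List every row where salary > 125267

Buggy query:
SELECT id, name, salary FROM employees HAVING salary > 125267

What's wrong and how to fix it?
Bug: This is a non-aggregate query (no GROUP BY, no aggregates), so in SQLite the HAVING clause is invalid here; a row-level condition belongs in WHERE

Fix: Use WHERE for row-level filtering

Corrected query:
SELECT id, name, salary FROM employees WHERE salary > 125267

Result:
id | name | salary
---+------+-------
2  | Iris | 166425
3  | Iris | 146888
5  | Hank | 178293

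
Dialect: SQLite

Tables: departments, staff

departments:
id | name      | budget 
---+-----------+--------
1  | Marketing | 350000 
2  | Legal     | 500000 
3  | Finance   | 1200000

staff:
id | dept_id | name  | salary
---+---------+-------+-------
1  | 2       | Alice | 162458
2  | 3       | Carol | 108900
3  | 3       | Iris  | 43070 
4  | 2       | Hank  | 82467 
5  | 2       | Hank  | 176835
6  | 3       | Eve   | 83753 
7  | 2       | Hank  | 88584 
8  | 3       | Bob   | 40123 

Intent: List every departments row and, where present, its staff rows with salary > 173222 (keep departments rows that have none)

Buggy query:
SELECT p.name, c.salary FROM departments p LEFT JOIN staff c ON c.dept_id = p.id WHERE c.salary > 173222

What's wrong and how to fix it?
Bug: Filtering c.salary in WHERE discards the NULL rows produced by LEFT JOIN, turning it into an inner join

Fix: Put 'c.salary > 173222' in the JOIN's ON clause instead of WHERE

Corrected query:
SELECT p.name, c.salary FROM departments p LEFT JOIN staff c ON c.dept_id = p.id AND c.salary > 173222

Result:
name      | salary
----------+-------
Marketing | NULL  
Legal     | 176835
Finance   | NULL  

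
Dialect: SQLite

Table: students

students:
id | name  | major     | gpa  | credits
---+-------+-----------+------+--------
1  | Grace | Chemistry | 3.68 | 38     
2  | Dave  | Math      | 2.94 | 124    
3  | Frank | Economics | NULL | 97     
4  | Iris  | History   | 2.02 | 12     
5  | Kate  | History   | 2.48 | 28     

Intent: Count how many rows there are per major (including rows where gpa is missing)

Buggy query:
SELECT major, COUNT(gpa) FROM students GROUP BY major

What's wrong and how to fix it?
Bug: COUNT(gpa) skips NULLs, so groups with missing gpa are undercounted

Fix: Replace COUNT(gpa) with COUNT(*)

Corrected query:
SELECT major, COUNT(*) FROM students GROUP BY major

Result:
major     | COUNT(*)
----------+---------
Chemistry | 1       
Economics | 1       
History   | 2       
Math      | 1       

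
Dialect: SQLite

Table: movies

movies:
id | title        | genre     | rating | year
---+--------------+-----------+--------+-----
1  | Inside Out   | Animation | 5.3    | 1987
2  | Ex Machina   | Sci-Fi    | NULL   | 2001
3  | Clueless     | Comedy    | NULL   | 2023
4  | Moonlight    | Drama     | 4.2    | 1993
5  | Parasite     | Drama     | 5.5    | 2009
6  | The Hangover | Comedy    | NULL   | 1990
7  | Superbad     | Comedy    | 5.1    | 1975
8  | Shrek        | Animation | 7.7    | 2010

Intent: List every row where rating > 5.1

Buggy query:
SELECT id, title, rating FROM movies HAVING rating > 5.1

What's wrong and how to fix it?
Bug: HAVING filters the output of aggregation, but this query has no GROUP BY and no aggregate functions, so SQLite rejects it (HAVING clause on a non-aggregate query); the condition here is per row

Fix: Replace HAVING with WHERE since the condition applies to individual rows

Corrected query:
SELECT id, title, rating FROM movies WHERE rating > 5.1

Result:
id | title      | rating
---+------------+-------
1  | Inside Out | 5.3   
5  | Parasite   | 5.5   
8  | Shrek      | 7.7   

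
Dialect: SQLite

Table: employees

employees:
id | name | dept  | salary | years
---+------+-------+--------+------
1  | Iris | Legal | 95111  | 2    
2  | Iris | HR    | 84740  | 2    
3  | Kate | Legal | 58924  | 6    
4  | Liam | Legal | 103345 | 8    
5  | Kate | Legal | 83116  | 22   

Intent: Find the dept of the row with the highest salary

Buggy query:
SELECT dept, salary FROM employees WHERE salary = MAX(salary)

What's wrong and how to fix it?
Bug: WHERE is evaluated per row; an aggregate over the whole table isn't defined there

Fix: Wrap MAX in a scalar subquery so WHERE compares against a single value

Corrected query:
SELECT dept, salary FROM employees WHERE salary = (SELECT MAX(salary) FROM employees)

Result:
dept  | salary
------+-------
Legal | 103345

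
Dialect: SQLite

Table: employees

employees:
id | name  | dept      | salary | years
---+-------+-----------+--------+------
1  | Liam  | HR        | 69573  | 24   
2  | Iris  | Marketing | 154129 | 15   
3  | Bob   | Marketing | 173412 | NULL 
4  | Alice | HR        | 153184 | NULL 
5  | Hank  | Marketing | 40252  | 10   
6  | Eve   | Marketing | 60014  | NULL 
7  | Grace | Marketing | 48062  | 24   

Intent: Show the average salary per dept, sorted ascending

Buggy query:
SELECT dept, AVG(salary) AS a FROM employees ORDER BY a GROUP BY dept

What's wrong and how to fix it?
Bug: GROUP BY must precede ORDER BY

Fix: Reorder: SELECT … FROM … GROUP BY … ORDER BY …

Corrected query:
SELECT dept, AVG(salary) AS a FROM employees GROUP BY dept ORDER BY a

Result:
dept      | a       
----------+---------
Marketing | 95173.8 
HR        | 111378.5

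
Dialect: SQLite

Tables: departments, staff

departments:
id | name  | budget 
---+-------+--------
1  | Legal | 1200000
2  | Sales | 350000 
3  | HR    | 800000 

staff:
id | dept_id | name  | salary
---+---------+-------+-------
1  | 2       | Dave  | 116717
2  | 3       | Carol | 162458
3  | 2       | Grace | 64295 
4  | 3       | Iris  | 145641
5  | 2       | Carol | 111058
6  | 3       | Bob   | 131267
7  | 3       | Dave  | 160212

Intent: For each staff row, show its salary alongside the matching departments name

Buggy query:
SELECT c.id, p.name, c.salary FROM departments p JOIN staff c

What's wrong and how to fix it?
Bug: JOIN with no ON clause produces a cartesian product; every staff row pairs with every departments row

Fix: Specify the join condition linking the foreign key to the parent id

Corrected query:
SELECT c.id, p.name, c.salary FROM departments p JOIN staff c ON c.dept_id = p.id

Result:
id | name  | salary
---+-------+-------
1  | Sales | 116717
2  | HR    | 162458
3  | Sales | 64295 
4  | HR    | 145641
5  | Sales | 111058
6  | HR    | 131267
7  | HR    | 160212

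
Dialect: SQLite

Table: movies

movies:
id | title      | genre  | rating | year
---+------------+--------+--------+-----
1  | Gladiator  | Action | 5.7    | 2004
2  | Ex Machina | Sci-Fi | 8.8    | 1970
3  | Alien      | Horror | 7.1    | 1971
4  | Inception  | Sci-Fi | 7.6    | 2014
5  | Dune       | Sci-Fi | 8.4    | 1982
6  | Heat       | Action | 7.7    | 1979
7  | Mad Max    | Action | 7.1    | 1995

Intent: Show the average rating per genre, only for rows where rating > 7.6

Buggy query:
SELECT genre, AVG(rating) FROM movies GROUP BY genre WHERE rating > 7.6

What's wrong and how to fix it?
Bug: WHERE cannot follow GROUP BY

Fix: Move the WHERE clause before GROUP BY

Corrected query:
SELECT genre, AVG(rating) FROM movies WHERE rating > 7.6 GROUP BY genre

Result:
genre  | AVG(rating)
-------+------------
Action | 7.7        
Sci-Fi | 8.6        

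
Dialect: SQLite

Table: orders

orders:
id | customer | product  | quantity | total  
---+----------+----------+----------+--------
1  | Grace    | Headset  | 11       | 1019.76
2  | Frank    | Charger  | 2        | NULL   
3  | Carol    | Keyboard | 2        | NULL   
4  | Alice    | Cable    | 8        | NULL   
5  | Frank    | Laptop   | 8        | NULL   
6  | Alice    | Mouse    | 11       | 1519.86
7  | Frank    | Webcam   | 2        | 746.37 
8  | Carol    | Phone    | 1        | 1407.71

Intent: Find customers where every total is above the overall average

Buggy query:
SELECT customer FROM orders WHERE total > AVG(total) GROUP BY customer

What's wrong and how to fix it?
Bug: WHERE evaluates per row before aggregation, so AVG() is unavailable

Fix: Use a subquery for AVG and a HAVING MIN(...) filter so the condition holds for every row in the group

Corrected query:
SELECT customer FROM orders GROUP BY customer HAVING MIN(total) > (SELECT AVG(total) FROM orders)

Result:
customer
--------
Alice   
Carol   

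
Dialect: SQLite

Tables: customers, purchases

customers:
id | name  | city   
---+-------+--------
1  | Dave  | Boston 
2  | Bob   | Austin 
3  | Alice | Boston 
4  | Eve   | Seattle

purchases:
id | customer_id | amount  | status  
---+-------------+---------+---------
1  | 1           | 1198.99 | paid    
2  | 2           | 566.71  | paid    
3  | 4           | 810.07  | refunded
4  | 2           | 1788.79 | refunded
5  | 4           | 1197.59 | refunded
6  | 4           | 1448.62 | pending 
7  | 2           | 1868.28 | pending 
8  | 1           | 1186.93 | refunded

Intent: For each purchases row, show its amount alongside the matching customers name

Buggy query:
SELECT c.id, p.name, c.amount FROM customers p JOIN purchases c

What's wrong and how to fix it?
Bug: Missing join condition: each purchases row is matched to all customers rows instead of just its own

Fix: Add ON c.customer_id = p.id to the JOIN

Corrected query:
SELECT c.id, p.name, c.amount FROM customers p JOIN purchases c ON c.customer_id = p.id

Result:
id | name | amount 
---+------+--------
1  | Dave | 1198.99
2  | Bob  | 566.71 
3  | Eve  | 810.07 
4  | Bob  | 1788.79
5  | Eve  | 1197.59
6  | Eve  | 1448.62
7  | Bob  | 1868.28
8  | Dave | 1186.93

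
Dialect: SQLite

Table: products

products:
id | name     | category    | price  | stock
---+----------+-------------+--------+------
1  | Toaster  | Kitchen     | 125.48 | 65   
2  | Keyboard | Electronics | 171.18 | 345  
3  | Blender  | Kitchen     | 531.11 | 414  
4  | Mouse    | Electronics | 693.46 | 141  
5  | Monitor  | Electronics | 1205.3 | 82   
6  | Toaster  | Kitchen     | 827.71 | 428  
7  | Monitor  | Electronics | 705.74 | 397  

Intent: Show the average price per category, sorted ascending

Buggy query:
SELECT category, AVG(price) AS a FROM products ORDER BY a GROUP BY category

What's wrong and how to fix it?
Bug: GROUP BY must precede ORDER BY

Fix: Move ORDER BY to the end, after GROUP BY

Corrected query:
SELECT category, AVG(price) AS a FROM products GROUP BY category ORDER BY a

Result:
category    | a         
------------+-----------
Kitchen     | 494.766667
Electronics | 693.92    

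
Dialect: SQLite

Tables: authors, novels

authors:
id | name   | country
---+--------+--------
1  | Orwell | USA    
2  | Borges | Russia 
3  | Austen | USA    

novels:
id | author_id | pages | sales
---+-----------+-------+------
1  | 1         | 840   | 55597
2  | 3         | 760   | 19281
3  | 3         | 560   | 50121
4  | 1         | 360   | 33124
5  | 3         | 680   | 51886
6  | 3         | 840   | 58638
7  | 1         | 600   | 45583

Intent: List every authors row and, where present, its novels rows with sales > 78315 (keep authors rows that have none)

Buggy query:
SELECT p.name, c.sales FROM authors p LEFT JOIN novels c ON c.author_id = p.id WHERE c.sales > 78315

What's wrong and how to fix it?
Bug: A WHERE condition on the right-hand table after LEFT JOIN drops unmatched parents

Fix: Move the right-table condition into the ON clause so unmatched parents are kept

Corrected query:
SELECT p.name, c.sales FROM authors p LEFT JOIN novels c ON c.author_id = p.id AND c.sales > 78315

Result:
name   | sales
-------+------
Orwell | NULL 
Borges | NULL 
Austen | NULL 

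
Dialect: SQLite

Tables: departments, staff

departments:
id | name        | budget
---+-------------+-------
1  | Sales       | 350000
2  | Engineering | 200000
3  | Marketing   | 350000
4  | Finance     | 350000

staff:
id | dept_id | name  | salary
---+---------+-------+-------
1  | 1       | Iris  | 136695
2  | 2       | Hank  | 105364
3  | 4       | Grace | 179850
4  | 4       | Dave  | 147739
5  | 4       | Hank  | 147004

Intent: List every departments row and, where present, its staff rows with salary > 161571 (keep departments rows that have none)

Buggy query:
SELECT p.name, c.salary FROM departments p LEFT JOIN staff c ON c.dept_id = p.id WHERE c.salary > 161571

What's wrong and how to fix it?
Bug: A WHERE condition on the right-hand table after LEFT JOIN drops unmatched parents

Fix: Put 'c.salary > 161571' in the JOIN's ON clause instead of WHERE

Corrected query:
SELECT p.name, c.salary FROM departments p LEFT JOIN staff c ON c.dept_id = p.id AND c.salary > 161571

Result:
name        | salary
------------+-------
Sales       | NULL  
Engineering | NULL  
Marketing   | NULL  
Finance     | 179850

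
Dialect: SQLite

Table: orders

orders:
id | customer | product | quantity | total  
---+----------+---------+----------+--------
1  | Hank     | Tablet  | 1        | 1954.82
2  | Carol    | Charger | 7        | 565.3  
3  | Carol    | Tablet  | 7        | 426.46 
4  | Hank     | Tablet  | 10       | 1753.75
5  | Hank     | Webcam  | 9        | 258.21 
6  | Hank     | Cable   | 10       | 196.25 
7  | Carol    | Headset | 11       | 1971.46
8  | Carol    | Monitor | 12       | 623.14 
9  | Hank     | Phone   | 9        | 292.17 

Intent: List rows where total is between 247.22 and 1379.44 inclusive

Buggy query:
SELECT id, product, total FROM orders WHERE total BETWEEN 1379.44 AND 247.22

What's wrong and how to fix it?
Bug: The bounds are reversed; BETWEEN a AND b requires a <= b to match anything

Fix: Swap the bounds so the smaller value comes first

Corrected query:
SELECT id, product, total FROM orders WHERE total BETWEEN 247.22 AND 1379.44

Result:
id | product | total 
---+---------+-------
2  | Charger | 565.3 
3  | Tablet  | 426.46
5  | Webcam  | 258.21
8  | Monitor | 623.14
9  | Phone   | 292.17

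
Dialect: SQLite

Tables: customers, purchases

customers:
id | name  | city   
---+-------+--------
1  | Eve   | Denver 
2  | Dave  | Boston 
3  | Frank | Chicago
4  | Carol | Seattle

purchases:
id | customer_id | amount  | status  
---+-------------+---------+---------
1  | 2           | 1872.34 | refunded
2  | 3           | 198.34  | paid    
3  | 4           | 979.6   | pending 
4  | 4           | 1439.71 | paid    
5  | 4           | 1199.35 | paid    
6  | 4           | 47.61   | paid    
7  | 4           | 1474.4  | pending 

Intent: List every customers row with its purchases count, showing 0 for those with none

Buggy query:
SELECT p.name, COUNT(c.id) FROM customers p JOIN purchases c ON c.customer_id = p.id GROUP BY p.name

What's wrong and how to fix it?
Bug: INNER JOIN drops customers rows that have no matching purchases rows

Fix: Switch to LEFT JOIN to retain unmatched parent rows

Corrected query:
SELECT p.name, COUNT(c.id) FROM customers p LEFT JOIN purchases c ON c.customer_id = p.id GROUP BY p.name

Result:
name  | COUNT(c.id)
------+------------
Carol | 5          
Dave  | 1          
Eve   | 0          
Frank | 1          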